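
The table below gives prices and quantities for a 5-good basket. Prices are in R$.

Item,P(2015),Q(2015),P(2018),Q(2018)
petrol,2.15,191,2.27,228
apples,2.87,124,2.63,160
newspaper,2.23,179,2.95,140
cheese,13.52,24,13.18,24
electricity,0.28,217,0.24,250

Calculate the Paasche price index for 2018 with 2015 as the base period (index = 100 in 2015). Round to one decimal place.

Paasche price index uses current-period quantities as weights.
ΣP(2018)·Q(2018) = 2.27×228 + 2.63×160 + 2.95×140 + 13.18×24 + 0.24×250 = 517.56 + 420.8 + 413 + 316.32 + 60 = 1727.68
ΣP(2015)·Q(2018) = 2.15×228 + 2.87×160 + 2.23×140 + 13.52×24 + 0.28×250 = 490.2 + 459.2 + 312.2 + 324.48 + 70 = 1656.08
Index = 1727.68 / 1656.08 × 100 = 104.3235

104.3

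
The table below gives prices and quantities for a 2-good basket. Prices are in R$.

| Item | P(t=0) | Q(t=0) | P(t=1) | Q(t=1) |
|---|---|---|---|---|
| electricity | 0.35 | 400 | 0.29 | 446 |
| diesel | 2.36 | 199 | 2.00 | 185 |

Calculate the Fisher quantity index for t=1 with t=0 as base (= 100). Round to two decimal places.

97.18

Laspeyres component (base-period weights):
ΣP(t=0)Q(t=1) = 0.35×446 + 2.36×185 = 156.1 + 436.6 = 592.7
ΣP(t=0)Q(t=0) = 0.35×400 + 2.36×199 = 140 + 469.64 = 609.64
L = 592.7 / 609.64 × 100 = 97.2213
Paasche component (current-period weights):
ΣP(t=1)Q(t=1) = 0.29×446 + 2.00×185 = 129.34 + 370 = 499.34
ΣP(t=1)Q(t=0) = 0.29×400 + 2.00×199 = 116 + 398 = 514
P = 499.34 / 514 × 100 = 97.1479
Fisher = √(L × P) = √(97.2213 × 97.1479) = 97.1846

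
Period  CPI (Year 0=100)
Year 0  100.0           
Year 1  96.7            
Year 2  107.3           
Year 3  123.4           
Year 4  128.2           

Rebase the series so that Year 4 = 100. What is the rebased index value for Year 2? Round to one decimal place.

Rebased(Year 2) = 107.3 / 128.2 × 100 = 83.6973

83.7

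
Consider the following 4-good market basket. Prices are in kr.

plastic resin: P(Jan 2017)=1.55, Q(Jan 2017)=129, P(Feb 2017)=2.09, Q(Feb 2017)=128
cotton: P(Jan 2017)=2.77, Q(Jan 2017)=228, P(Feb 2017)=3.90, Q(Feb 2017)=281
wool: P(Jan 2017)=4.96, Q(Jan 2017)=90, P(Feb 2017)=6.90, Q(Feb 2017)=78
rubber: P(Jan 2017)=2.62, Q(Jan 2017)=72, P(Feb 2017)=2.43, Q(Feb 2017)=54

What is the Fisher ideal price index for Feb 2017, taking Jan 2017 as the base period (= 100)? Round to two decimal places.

134.17

Laspeyres component (base-period weights):
ΣP(Feb 2017)Q(Jan 2017) = 2.09×129 + 3.90×228 + 6.90×90 + 2.43×72 = 269.61 + 889.2 + 621 + 174.96 = 1954.77
ΣP(Jan 2017)Q(Jan 2017) = 1.55×129 + 2.77×228 + 4.96×90 + 2.62×72 = 199.95 + 631.56 + 446.4 + 188.64 = 1466.55
L = 1954.77 / 1466.55 × 100 = 133.2904
Paasche component (current-period weights):
ΣP(Feb 2017)Q(Feb 2017) = 2.09×128 + 3.90×281 + 6.90×78 + 2.43×54 = 267.52 + 1095.9 + 538.2 + 131.22 = 2032.84
ΣP(Jan 2017)Q(Feb 2017) = 1.55×128 + 2.77×281 + 4.96×78 + 2.62×54 = 198.4 + 778.37 + 386.88 + 141.48 = 1505.13
P = 2032.84 / 1505.13 × 100 = 135.0608
Fisher = √(L × P) = √(133.2904 × 135.0608) = 134.1726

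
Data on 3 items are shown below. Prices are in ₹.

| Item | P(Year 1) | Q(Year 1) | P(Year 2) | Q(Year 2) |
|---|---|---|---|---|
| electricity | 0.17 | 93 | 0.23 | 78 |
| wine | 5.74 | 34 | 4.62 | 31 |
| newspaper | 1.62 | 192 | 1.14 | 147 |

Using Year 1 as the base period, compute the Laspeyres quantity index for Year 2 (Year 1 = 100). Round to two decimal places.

82.25

Laspeyres quantity index uses base-period prices as weights.
ΣP(Year 1)·Q(Year 2) = 0.17×78 + 5.74×31 + 1.62×147 = 13.26 + 177.94 + 238.14 = 429.34
ΣP(Year 1)·Q(Year 1) = 0.17×93 + 5.74×34 + 1.62×192 = 15.81 + 195.16 + 311.04 = 522.01
Index = 429.34 / 522.01 × 100 = 82.2475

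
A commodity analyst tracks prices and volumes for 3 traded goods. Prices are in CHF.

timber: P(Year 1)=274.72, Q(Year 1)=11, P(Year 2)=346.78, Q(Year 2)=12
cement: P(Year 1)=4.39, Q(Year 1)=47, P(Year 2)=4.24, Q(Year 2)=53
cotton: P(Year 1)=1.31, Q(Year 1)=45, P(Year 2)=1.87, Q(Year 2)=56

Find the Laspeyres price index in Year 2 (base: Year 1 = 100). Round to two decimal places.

Laspeyres price index uses base-period quantities as weights.
ΣP(Year 2)·Q(Year 1) = 346.78×11 + 4.24×47 + 1.87×45 = 3814.58 + 199.28 + 84.15 = 4098.01
ΣP(Year 1)·Q(Year 1) = 274.72×11 + 4.39×47 + 1.31×45 = 3021.92 + 206.33 + 58.95 = 3287.2
Index = 4098.01 / 3287.2 × 100 = 124.6657

124.67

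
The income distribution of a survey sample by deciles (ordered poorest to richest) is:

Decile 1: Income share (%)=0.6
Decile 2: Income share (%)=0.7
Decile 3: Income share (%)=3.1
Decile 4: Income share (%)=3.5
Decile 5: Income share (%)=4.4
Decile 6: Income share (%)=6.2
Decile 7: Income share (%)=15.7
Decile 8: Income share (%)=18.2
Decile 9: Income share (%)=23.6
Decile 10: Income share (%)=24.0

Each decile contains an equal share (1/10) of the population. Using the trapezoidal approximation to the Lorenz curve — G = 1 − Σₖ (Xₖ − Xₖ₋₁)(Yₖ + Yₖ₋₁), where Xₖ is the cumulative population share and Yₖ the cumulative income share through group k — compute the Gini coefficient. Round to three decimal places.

Cumulative income shares Yₖ: 0.0060, 0.0130, 0.0440, 0.0790, 0.1230, 0.1850, 0.3420, 0.5240, 0.7600, 1.0000
Σ (Xₖ−Xₖ₋₁)(Yₖ+Yₖ₋₁) = (1/10)(0.0060+0.0000) + (1/10)(0.0130+0.0060) + (1/10)(0.0440+0.0130) + (1/10)(0.0790+0.0440) + (1/10)(0.1230+0.0790) + (1/10)(0.1850+0.1230) + (1/10)(0.3420+0.1850) + (1/10)(0.5240+0.3420) + (1/10)(0.7600+0.5240) + (1/10)(1.0000+0.7600)
  = 0.0006 + 0.0019 + 0.0057 + 0.0123 + 0.0202 + 0.0308 + 0.0527 + 0.0866 + 0.1284 + 0.1760 = 0.5152
G = 1 − 0.5152 = 0.4848

0.485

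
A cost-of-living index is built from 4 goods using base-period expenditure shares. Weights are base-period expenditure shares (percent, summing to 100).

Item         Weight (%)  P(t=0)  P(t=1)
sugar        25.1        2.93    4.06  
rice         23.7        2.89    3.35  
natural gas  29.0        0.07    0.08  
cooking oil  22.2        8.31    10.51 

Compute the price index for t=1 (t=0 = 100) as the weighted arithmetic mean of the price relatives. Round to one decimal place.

123.5

sugar: 25.1 × (4.06/2.93) = 25.1 × 1.385666 = 34.7802
rice: 23.7 × (3.35/2.89) = 23.7 × 1.159170 = 27.4723
natural gas: 29.0 × (0.08/0.07) = 29.0 × 1.142857 = 33.1429
cooking oil: 22.2 × (10.51/8.31) = 22.2 × 1.264741 = 28.0773
Index = Σ wᵢ·(p₁ᵢ/p₀ᵢ) = 34.7802 + 27.4723 + 33.1429 + 28.0773 = 123.4726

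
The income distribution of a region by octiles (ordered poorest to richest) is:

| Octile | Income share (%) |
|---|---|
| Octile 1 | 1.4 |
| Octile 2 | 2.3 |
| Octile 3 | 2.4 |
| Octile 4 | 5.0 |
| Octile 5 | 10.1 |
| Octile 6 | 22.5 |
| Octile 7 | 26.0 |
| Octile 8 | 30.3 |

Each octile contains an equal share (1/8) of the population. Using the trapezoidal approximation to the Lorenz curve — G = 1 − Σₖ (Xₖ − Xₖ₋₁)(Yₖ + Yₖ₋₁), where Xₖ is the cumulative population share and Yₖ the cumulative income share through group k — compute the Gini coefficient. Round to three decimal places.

0.483

Cumulative income shares Yₖ: 0.0140, 0.0370, 0.0610, 0.1110, 0.2120, 0.4370, 0.6970, 1.0000
Σ (Xₖ−Xₖ₋₁)(Yₖ+Yₖ₋₁) = (1/8)(0.0140+0.0000) + (1/8)(0.0370+0.0140) + (1/8)(0.0610+0.0370) + (1/8)(0.1110+0.0610) + (1/8)(0.2120+0.1110) + (1/8)(0.4370+0.2120) + (1/8)(0.6970+0.4370) + (1/8)(1.0000+0.6970)
  = 0.0017 + 0.0064 + 0.0123 + 0.0215 + 0.0404 + 0.0811 + 0.1418 + 0.2121 = 0.5172
G = 1 − 0.5172 = 0.4828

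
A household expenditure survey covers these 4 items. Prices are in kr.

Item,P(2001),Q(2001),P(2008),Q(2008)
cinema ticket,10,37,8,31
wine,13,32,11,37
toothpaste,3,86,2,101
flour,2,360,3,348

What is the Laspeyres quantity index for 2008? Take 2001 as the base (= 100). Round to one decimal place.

Laspeyres quantity index uses base-period prices as weights.
ΣP(2001)·Q(2008) = 10×31 + 13×37 + 3×101 + 2×348 = 310 + 481 + 303 + 696 = 1790
ΣP(2001)·Q(2001) = 10×37 + 13×32 + 3×86 + 2×360 = 370 + 416 + 258 + 720 = 1764
Index = 1790 / 1764 × 100 = 101.4739

101.5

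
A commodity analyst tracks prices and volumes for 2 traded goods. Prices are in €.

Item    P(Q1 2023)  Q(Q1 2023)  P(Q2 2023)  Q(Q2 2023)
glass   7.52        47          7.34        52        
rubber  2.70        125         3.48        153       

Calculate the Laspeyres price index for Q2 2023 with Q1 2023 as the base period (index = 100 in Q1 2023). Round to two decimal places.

112.89

Laspeyres price index uses base-period quantities as weights.
ΣP(Q2 2023)·Q(Q1 2023) = 7.34×47 + 3.48×125 = 344.98 + 435 = 779.98
ΣP(Q1 2023)·Q(Q1 2023) = 7.52×47 + 2.70×125 = 353.44 + 337.5 = 690.94
Index = 779.98 / 690.94 × 100 = 112.8868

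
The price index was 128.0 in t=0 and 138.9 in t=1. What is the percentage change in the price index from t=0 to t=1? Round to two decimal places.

Change = (138.9 − 128.0) / 128.0 × 100
       = 10.9 / 128.0 × 100 = 8.5156%

8.52%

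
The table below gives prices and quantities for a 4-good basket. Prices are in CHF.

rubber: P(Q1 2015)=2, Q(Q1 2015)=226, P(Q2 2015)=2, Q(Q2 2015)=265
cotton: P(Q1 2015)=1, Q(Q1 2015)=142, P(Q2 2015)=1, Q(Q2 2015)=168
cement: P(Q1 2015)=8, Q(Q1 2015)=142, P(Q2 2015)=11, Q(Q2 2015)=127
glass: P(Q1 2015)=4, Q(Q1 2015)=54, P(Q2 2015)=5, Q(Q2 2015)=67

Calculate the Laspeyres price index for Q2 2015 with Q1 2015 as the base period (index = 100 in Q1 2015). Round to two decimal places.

Laspeyres price index uses base-period quantities as weights.
ΣP(Q2 2015)·Q(Q1 2015) = 2×226 + 1×142 + 11×142 + 5×54 = 452 + 142 + 1562 + 270 = 2426
ΣP(Q1 2015)·Q(Q1 2015) = 2×226 + 1×142 + 8×142 + 4×54 = 452 + 142 + 1136 + 216 = 1946
Index = 2426 / 1946 × 100 = 124.6660

124.67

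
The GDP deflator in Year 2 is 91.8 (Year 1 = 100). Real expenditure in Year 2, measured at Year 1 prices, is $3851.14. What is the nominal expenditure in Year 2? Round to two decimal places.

3535.35

Nominal = Real × (Index/100) = 3851.14 × (91.8/100)
        = 3851.14 × 0.918 = 3535.3465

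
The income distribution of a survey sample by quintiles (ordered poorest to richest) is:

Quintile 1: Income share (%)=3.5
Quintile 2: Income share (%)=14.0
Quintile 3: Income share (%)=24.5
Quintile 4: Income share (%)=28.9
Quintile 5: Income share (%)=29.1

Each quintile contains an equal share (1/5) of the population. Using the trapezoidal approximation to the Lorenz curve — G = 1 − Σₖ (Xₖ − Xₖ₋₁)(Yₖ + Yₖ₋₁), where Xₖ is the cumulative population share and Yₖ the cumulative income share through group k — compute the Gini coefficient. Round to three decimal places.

Cumulative income shares Yₖ: 0.0350, 0.1750, 0.4200, 0.7090, 1.0000
Σ (Xₖ−Xₖ₋₁)(Yₖ+Yₖ₋₁) = (1/5)(0.0350+0.0000) + (1/5)(0.1750+0.0350) + (1/5)(0.4200+0.1750) + (1/5)(0.7090+0.4200) + (1/5)(1.0000+0.7090)
  = 0.0070 + 0.0420 + 0.1190 + 0.2258 + 0.3418 = 0.7356
G = 1 − 0.7356 = 0.2644

0.264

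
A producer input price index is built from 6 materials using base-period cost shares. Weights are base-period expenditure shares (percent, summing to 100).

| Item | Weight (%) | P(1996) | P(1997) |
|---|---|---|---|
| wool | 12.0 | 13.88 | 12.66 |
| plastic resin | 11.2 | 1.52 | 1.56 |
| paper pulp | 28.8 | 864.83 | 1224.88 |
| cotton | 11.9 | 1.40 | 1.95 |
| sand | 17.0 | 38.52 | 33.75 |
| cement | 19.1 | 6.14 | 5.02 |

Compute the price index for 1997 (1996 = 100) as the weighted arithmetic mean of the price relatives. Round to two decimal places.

110.32

wool: 12.0 × (12.66/13.88) = 12.0 × 0.912104 = 10.9452
plastic resin: 11.2 × (1.56/1.52) = 11.2 × 1.026316 = 11.4947
paper pulp: 28.8 × (1224.88/864.83) = 28.8 × 1.416325 = 40.7901
cotton: 11.9 × (1.95/1.40) = 11.9 × 1.392857 = 16.5750
sand: 17.0 × (33.75/38.52) = 17.0 × 0.876168 = 14.8949
cement: 19.1 × (5.02/6.14) = 19.1 × 0.817590 = 15.6160
Index = Σ wᵢ·(p₁ᵢ/p₀ᵢ) = 10.9452 + 11.4947 + 40.7901 + 16.5750 + 14.8949 + 15.6160 = 110.3160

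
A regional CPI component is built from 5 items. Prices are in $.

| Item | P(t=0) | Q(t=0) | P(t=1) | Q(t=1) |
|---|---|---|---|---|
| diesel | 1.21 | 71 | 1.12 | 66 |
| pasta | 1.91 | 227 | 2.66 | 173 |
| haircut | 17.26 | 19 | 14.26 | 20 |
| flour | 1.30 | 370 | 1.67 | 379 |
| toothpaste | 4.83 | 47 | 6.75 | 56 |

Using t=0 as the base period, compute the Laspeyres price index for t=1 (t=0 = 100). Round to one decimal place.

121.5

Laspeyres price index uses base-period quantities as weights.
ΣP(t=1)·Q(t=0) = 1.12×71 + 2.66×227 + 14.26×19 + 1.67×370 + 6.75×47 = 79.52 + 603.82 + 270.94 + 617.9 + 317.25 = 1889.43
ΣP(t=0)·Q(t=0) = 1.21×71 + 1.91×227 + 17.26×19 + 1.30×370 + 4.83×47 = 85.91 + 433.57 + 327.94 + 481 + 227.01 = 1555.43
Index = 1889.43 / 1555.43 × 100 = 121.4732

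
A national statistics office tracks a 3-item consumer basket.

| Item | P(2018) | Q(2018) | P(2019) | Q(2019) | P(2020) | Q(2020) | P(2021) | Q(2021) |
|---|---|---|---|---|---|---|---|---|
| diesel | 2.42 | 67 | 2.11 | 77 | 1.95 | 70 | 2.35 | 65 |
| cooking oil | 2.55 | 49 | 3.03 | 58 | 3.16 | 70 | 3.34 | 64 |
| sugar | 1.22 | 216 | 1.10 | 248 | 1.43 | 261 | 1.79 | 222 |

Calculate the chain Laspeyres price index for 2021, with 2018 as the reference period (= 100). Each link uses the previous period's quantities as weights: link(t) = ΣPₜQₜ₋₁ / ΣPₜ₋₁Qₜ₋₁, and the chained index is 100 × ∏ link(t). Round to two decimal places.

Link 2018→2019:
ΣP(2019)Q(2018) = 2.11×67 + 3.03×49 + 1.10×216 = 141.37 + 148.47 + 237.6 = 527.44
ΣP(2018)Q(2018) = 2.42×67 + 2.55×49 + 1.22×216 = 162.14 + 124.95 + 263.52 = 550.61
link = 527.44/550.61 = 0.957919
Link 2019→2020:
ΣP(2020)Q(2019) = 1.95×77 + 3.16×58 + 1.43×248 = 150.15 + 183.28 + 354.64 = 688.07
ΣP(2019)Q(2019) = 2.11×77 + 3.03×58 + 1.10×248 = 162.47 + 175.74 + 272.8 = 611.01
link = 688.07/611.01 = 1.126119
Link 2020→2021:
ΣP(2021)Q(2020) = 2.35×70 + 3.34×70 + 1.79×261 = 164.5 + 233.8 + 467.19 = 865.49
ΣP(2020)Q(2020) = 1.95×70 + 3.16×70 + 1.43×261 = 136.5 + 221.2 + 373.23 = 730.93
link = 865.49/730.93 = 1.184094
Chained index = 100 × 0.957919 × 1.126119 × 1.184094 = 127.7319

127.73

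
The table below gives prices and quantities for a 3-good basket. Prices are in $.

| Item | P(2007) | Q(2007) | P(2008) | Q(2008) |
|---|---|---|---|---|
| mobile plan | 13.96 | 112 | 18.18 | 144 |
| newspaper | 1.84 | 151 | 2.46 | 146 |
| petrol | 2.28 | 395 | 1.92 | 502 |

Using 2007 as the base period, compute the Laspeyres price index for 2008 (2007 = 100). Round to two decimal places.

Laspeyres price index uses base-period quantities as weights.
ΣP(2008)·Q(2007) = 18.18×112 + 2.46×151 + 1.92×395 = 2036.16 + 371.46 + 758.4 = 3166.02
ΣP(2007)·Q(2007) = 13.96×112 + 1.84×151 + 2.28×395 = 1563.52 + 277.84 + 900.6 = 2741.96
Index = 3166.02 / 2741.96 × 100 = 115.4656

115.47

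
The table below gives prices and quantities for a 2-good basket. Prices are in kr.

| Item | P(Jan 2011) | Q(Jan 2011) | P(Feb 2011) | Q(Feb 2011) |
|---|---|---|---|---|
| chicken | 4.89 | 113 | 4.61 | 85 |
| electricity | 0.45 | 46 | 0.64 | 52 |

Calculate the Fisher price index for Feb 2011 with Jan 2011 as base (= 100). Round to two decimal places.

96.42

Laspeyres component (base-period weights):
ΣP(Feb 2011)Q(Jan 2011) = 4.61×113 + 0.64×46 = 520.93 + 29.44 = 550.37
ΣP(Jan 2011)Q(Jan 2011) = 4.89×113 + 0.45×46 = 552.57 + 20.7 = 573.27
L = 550.37 / 573.27 × 100 = 96.0054
Paasche component (current-period weights):
ΣP(Feb 2011)Q(Feb 2011) = 4.61×85 + 0.64×52 = 391.85 + 33.28 = 425.13
ΣP(Jan 2011)Q(Feb 2011) = 4.89×85 + 0.45×52 = 415.65 + 23.4 = 439.05
P = 425.13 / 439.05 × 100 = 96.8295
Fisher = √(L × P) = √(96.0054 × 96.8295) = 96.4166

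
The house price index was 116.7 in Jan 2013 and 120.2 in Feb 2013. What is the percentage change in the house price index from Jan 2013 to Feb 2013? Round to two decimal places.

3.00%

Change = (120.2 − 116.7) / 116.7 × 100
       = 3.5 / 116.7 × 100 = 2.9991%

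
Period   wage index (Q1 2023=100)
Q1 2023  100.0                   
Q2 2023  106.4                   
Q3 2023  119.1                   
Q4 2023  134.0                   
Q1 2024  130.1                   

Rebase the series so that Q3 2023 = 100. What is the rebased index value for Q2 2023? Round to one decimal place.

Rebased(Q2 2023) = 106.4 / 119.1 × 100 = 89.3367

89.3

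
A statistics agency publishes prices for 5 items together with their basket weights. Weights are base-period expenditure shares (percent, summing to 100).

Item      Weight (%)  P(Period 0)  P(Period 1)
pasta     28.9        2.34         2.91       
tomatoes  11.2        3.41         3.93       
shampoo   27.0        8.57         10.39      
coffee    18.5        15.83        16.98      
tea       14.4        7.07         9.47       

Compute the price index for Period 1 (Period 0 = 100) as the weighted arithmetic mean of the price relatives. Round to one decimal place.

pasta: 28.9 × (2.91/2.34) = 28.9 × 1.243590 = 35.9397
tomatoes: 11.2 × (3.93/3.41) = 11.2 × 1.152493 = 12.9079
shampoo: 27.0 × (10.39/8.57) = 27.0 × 1.212369 = 32.7340
coffee: 18.5 × (16.98/15.83) = 18.5 × 1.072647 = 19.8440
tea: 14.4 × (9.47/7.07) = 14.4 × 1.339463 = 19.2883
Index = Σ wᵢ·(p₁ᵢ/p₀ᵢ) = 35.9397 + 12.9079 + 32.7340 + 19.8440 + 19.2883 = 120.7138

120.7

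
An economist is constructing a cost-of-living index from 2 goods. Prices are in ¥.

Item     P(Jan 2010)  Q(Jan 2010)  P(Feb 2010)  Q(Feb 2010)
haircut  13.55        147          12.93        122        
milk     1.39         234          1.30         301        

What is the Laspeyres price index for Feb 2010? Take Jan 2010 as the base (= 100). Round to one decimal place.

Laspeyres price index uses base-period quantities as weights.
ΣP(Feb 2010)·Q(Jan 2010) = 12.93×147 + 1.30×234 = 1900.71 + 304.2 = 2204.91
ΣP(Jan 2010)·Q(Jan 2010) = 13.55×147 + 1.39×234 = 1991.85 + 325.26 = 2317.11
Index = 2204.91 / 2317.11 × 100 = 95.1578

95.2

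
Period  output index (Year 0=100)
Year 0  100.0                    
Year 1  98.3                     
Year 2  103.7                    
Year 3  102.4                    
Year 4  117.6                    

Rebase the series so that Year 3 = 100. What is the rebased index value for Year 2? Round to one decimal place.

101.3

Rebased(Year 2) = 103.7 / 102.4 × 100 = 101.2695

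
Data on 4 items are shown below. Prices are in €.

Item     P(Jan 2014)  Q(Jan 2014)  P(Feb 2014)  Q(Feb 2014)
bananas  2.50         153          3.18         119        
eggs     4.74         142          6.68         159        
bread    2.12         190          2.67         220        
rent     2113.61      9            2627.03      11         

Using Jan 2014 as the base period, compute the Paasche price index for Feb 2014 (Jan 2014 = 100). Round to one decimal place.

Paasche price index uses current-period quantities as weights.
ΣP(Feb 2014)·Q(Feb 2014) = 3.18×119 + 6.68×159 + 2.67×220 + 2627.03×11 = 378.42 + 1062.12 + 587.4 + 28897.33 = 30925.27
ΣP(Jan 2014)·Q(Feb 2014) = 2.50×119 + 4.74×159 + 2.12×220 + 2113.61×11 = 297.5 + 753.66 + 466.4 + 23249.71 = 24767.27
Index = 30925.27 / 24767.27 × 100 = 124.8635

124.9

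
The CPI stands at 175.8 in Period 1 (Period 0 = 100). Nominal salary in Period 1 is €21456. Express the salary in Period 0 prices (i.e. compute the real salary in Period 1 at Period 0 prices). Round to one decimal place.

12204.8

Real = Nominal ÷ (Index/100) = 21456 ÷ (175.8/100)
     = 21456 ÷ 1.758 = 12204.7782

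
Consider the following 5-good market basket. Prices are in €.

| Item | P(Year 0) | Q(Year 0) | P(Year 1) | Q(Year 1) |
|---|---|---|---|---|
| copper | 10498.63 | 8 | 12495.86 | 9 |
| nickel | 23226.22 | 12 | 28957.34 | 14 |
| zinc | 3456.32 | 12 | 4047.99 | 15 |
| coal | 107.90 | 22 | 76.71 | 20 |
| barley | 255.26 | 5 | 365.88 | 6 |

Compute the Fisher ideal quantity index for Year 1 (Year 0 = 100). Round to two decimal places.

Laspeyres component (base-period weights):
ΣP(Year 0)Q(Year 1) = 10498.63×9 + 23226.22×14 + 3456.32×15 + 107.90×20 + 255.26×6 = 94487.67 + 325167.08 + 51844.8 + 2158 + 1531.56 = 475189.11
ΣP(Year 0)Q(Year 0) = 10498.63×8 + 23226.22×12 + 3456.32×12 + 107.90×22 + 255.26×5 = 83989.04 + 278714.64 + 41475.84 + 2373.8 + 1276.3 = 407829.62
L = 475189.11 / 407829.62 × 100 = 116.5166
Paasche component (current-period weights):
ΣP(Year 1)Q(Year 1) = 12495.86×9 + 28957.34×14 + 4047.99×15 + 76.71×20 + 365.88×6 = 112462.74 + 405402.76 + 60719.85 + 1534.2 + 2195.28 = 582314.83
ΣP(Year 1)Q(Year 0) = 12495.86×8 + 28957.34×12 + 4047.99×12 + 76.71×22 + 365.88×5 = 99966.88 + 347488.08 + 48575.88 + 1687.62 + 1829.4 = 499547.86
P = 582314.83 / 499547.86 × 100 = 116.5684
Fisher = √(L × P) = √(116.5166 × 116.5684) = 116.5425

116.54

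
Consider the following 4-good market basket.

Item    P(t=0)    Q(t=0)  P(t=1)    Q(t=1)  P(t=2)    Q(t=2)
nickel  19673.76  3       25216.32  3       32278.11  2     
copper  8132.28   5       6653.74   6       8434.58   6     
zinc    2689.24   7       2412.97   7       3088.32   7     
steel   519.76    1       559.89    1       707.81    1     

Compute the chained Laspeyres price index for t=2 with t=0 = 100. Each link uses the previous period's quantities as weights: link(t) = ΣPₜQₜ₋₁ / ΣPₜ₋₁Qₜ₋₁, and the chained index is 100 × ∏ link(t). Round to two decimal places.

135.50

Link t=0→t=1:
ΣP(t=1)Q(t=0) = 25216.32×3 + 6653.74×5 + 2412.97×7 + 559.89×1 = 75648.96 + 33268.7 + 16890.79 + 559.89 = 126368.34
ΣP(t=0)Q(t=0) = 19673.76×3 + 8132.28×5 + 2689.24×7 + 519.76×1 = 59021.28 + 40661.4 + 18824.68 + 519.76 = 119027.12
link = 126368.34/119027.12 = 1.061677
Link t=1→t=2:
ΣP(t=2)Q(t=1) = 32278.11×3 + 8434.58×6 + 3088.32×7 + 707.81×1 = 96834.33 + 50607.48 + 21618.24 + 707.81 = 169767.86
ΣP(t=1)Q(t=1) = 25216.32×3 + 6653.74×6 + 2412.97×7 + 559.89×1 = 75648.96 + 39922.44 + 16890.79 + 559.89 = 133022.08
link = 169767.86/133022.08 = 1.276238
Chained index = 100 × 1.061677 × 1.276238 = 135.4953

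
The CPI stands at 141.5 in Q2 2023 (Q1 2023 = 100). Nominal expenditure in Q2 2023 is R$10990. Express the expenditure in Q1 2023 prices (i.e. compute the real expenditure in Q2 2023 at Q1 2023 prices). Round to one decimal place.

Real = Nominal ÷ (Index/100) = 10990 ÷ (141.5/100)
     = 10990 ÷ 1.415 = 7766.7845

7766.8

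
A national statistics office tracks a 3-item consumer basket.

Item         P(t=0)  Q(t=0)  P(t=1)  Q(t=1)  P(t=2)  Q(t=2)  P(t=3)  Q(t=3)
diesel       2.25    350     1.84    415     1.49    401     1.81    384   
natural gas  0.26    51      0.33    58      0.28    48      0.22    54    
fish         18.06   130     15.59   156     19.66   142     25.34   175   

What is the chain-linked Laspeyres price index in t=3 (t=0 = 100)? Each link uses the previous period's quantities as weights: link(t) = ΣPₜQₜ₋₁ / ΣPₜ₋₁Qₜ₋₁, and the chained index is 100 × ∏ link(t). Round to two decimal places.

Link t=0→t=1:
ΣP(t=1)Q(t=0) = 1.84×350 + 0.33×51 + 15.59×130 = 644 + 16.83 + 2026.7 = 2687.53
ΣP(t=0)Q(t=0) = 2.25×350 + 0.26×51 + 18.06×130 = 787.5 + 13.26 + 2347.8 = 3148.56
link = 2687.53/3148.56 = 0.853574
Link t=1→t=2:
ΣP(t=2)Q(t=1) = 1.49×415 + 0.28×58 + 19.66×156 = 618.35 + 16.24 + 3066.96 = 3701.55
ΣP(t=1)Q(t=1) = 1.84×415 + 0.33×58 + 15.59×156 = 763.6 + 19.14 + 2432.04 = 3214.78
link = 3701.55/3214.78 = 1.151416
Link t=2→t=3:
ΣP(t=3)Q(t=2) = 1.81×401 + 0.22×48 + 25.34×142 = 725.81 + 10.56 + 3598.28 = 4334.65
ΣP(t=2)Q(t=2) = 1.49×401 + 0.28×48 + 19.66×142 = 597.49 + 13.44 + 2791.72 = 3402.65
link = 4334.65/3402.65 = 1.273904
Chained index = 100 × 0.853574 × 1.151416 × 1.273904 = 125.2018

125.20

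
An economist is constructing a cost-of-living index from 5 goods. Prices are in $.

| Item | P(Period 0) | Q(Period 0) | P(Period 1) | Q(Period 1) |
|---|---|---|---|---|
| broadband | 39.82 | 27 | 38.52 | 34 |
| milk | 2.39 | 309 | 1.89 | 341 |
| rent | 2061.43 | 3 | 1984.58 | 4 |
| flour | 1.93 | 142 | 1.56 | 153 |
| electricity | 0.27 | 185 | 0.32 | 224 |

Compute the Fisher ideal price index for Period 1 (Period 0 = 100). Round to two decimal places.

Laspeyres component (base-period weights):
ΣP(Period 1)Q(Period 0) = 38.52×27 + 1.89×309 + 1984.58×3 + 1.56×142 + 0.32×185 = 1040.04 + 584.01 + 5953.74 + 221.52 + 59.2 = 7858.51
ΣP(Period 0)Q(Period 0) = 39.82×27 + 2.39×309 + 2061.43×3 + 1.93×142 + 0.27×185 = 1075.14 + 738.51 + 6184.29 + 274.06 + 49.95 = 8321.95
L = 7858.51 / 8321.95 × 100 = 94.4311
Paasche component (current-period weights):
ΣP(Period 1)Q(Period 1) = 38.52×34 + 1.89×341 + 1984.58×4 + 1.56×153 + 0.32×224 = 1309.68 + 644.49 + 7938.32 + 238.68 + 71.68 = 10202.85
ΣP(Period 0)Q(Period 1) = 39.82×34 + 2.39×341 + 2061.43×4 + 1.93×153 + 0.27×224 = 1353.88 + 814.99 + 8245.72 + 295.29 + 60.48 = 10770.36
P = 10202.85 / 10770.36 × 100 = 94.7308
Fisher = √(L × P) = √(94.4311 × 94.7308) = 94.5808

94.58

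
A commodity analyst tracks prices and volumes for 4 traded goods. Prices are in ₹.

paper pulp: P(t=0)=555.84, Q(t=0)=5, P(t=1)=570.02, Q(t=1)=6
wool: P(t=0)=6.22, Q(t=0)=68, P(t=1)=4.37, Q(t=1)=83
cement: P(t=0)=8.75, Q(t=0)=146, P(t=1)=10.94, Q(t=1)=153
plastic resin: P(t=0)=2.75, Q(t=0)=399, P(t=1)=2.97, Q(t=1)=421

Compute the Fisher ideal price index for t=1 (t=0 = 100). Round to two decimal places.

105.99

Laspeyres component (base-period weights):
ΣP(t=1)Q(t=0) = 570.02×5 + 4.37×68 + 10.94×146 + 2.97×399 = 2850.1 + 297.16 + 1597.24 + 1185.03 = 5929.53
ΣP(t=0)Q(t=0) = 555.84×5 + 6.22×68 + 8.75×146 + 2.75×399 = 2779.2 + 422.96 + 1277.5 + 1097.25 = 5576.91
L = 5929.53 / 5576.91 × 100 = 106.3229
Paasche component (current-period weights):
ΣP(t=1)Q(t=1) = 570.02×6 + 4.37×83 + 10.94×153 + 2.97×421 = 3420.12 + 362.71 + 1673.82 + 1250.37 = 6707.02
ΣP(t=0)Q(t=1) = 555.84×6 + 6.22×83 + 8.75×153 + 2.75×421 = 3335.04 + 516.26 + 1338.75 + 1157.75 = 6347.8
P = 6707.02 / 6347.8 × 100 = 105.6590
Fisher = √(L × P) = √(106.3229 × 105.6590) = 105.9904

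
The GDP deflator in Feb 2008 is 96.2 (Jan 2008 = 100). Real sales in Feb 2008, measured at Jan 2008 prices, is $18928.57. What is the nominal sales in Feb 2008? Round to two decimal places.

18209.28

Nominal = Real × (Index/100) = 18928.57 × (96.2/100)
        = 18928.57 × 0.962 = 18209.2843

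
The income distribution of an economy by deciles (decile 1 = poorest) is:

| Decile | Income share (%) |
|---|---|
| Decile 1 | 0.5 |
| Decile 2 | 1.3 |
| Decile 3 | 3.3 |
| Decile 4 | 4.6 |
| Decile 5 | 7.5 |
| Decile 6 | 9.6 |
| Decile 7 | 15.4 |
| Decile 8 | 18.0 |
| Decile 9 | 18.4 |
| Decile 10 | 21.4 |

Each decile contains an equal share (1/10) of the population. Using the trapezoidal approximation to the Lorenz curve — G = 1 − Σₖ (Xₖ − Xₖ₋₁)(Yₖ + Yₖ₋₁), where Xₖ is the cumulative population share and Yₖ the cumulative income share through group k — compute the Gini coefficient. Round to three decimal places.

Cumulative income shares Yₖ: 0.0050, 0.0180, 0.0510, 0.0970, 0.1720, 0.2680, 0.4220, 0.6020, 0.7860, 1.0000
Σ (Xₖ−Xₖ₋₁)(Yₖ+Yₖ₋₁) = (1/10)(0.0050+0.0000) + (1/10)(0.0180+0.0050) + (1/10)(0.0510+0.0180) + (1/10)(0.0970+0.0510) + (1/10)(0.1720+0.0970) + (1/10)(0.2680+0.1720) + (1/10)(0.4220+0.2680) + (1/10)(0.6020+0.4220) + (1/10)(0.7860+0.6020) + (1/10)(1.0000+0.7860)
  = 0.0005 + 0.0023 + 0.0069 + 0.0148 + 0.0269 + 0.0440 + 0.0690 + 0.1024 + 0.1388 + 0.1786 = 0.5842
G = 1 − 0.5842 = 0.4158

0.416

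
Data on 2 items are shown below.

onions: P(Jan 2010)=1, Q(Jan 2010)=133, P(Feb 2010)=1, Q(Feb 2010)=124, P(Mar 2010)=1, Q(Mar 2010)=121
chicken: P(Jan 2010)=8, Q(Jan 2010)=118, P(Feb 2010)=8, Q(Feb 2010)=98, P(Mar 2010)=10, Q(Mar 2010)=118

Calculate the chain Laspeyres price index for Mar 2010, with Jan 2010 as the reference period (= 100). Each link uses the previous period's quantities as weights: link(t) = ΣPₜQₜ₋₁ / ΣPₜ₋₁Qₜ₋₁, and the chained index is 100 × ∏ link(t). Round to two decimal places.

121.59

Link Jan 2010→Feb 2010:
ΣP(Feb 2010)Q(Jan 2010) = 1×133 + 8×118 = 133 + 944 = 1077
ΣP(Jan 2010)Q(Jan 2010) = 1×133 + 8×118 = 133 + 944 = 1077
link = 1077/1077 = 1.000000
Link Feb 2010→Mar 2010:
ΣP(Mar 2010)Q(Feb 2010) = 1×124 + 10×98 = 124 + 980 = 1104
ΣP(Feb 2010)Q(Feb 2010) = 1×124 + 8×98 = 124 + 784 = 908
link = 1104/908 = 1.215859
Chained index = 100 × 1.000000 × 1.215859 = 121.5859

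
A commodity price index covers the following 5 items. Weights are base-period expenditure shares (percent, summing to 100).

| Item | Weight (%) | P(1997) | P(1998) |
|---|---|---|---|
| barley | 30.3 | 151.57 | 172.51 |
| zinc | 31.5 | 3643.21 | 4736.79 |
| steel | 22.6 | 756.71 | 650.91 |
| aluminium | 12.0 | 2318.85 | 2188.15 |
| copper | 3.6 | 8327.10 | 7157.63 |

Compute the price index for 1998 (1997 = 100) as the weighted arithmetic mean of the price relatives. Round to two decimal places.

barley: 30.3 × (172.51/151.57) = 30.3 × 1.138154 = 34.4861
zinc: 31.5 × (4736.79/3643.21) = 31.5 × 1.300169 = 40.9553
steel: 22.6 × (650.91/756.71) = 22.6 × 0.860184 = 19.4402
aluminium: 12.0 × (2188.15/2318.85) = 12.0 × 0.943636 = 11.3236
copper: 3.6 × (7157.63/8327.10) = 3.6 × 0.859559 = 3.0944
Index = Σ wᵢ·(p₁ᵢ/p₀ᵢ) = 34.4861 + 40.9553 + 19.4402 + 11.3236 + 3.0944 = 109.2996

109.30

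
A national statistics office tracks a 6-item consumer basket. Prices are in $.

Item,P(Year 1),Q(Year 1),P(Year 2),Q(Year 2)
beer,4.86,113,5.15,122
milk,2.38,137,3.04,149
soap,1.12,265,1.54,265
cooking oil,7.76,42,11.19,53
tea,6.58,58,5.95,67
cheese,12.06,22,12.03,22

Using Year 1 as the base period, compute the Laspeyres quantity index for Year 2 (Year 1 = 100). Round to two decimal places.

110.11

Laspeyres quantity index uses base-period prices as weights.
ΣP(Year 1)·Q(Year 2) = 4.86×122 + 2.38×149 + 1.12×265 + 7.76×53 + 6.58×67 + 12.06×22 = 592.92 + 354.62 + 296.8 + 411.28 + 440.86 + 265.32 = 2361.8
ΣP(Year 1)·Q(Year 1) = 4.86×113 + 2.38×137 + 1.12×265 + 7.76×42 + 6.58×58 + 12.06×22 = 549.18 + 326.06 + 296.8 + 325.92 + 381.64 + 265.32 = 2144.92
Index = 2361.8 / 2144.92 × 100 = 110.1113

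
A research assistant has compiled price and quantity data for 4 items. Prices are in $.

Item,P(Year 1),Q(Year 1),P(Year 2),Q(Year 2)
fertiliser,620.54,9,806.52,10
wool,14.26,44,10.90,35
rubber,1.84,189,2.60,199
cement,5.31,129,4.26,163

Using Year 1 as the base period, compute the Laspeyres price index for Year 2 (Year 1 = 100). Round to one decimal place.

121.2

Laspeyres price index uses base-period quantities as weights.
ΣP(Year 2)·Q(Year 1) = 806.52×9 + 10.90×44 + 2.60×189 + 4.26×129 = 7258.68 + 479.6 + 491.4 + 549.54 = 8779.22
ΣP(Year 1)·Q(Year 1) = 620.54×9 + 14.26×44 + 1.84×189 + 5.31×129 = 5584.86 + 627.44 + 347.76 + 684.99 = 7245.05
Index = 8779.22 / 7245.05 × 100 = 121.1754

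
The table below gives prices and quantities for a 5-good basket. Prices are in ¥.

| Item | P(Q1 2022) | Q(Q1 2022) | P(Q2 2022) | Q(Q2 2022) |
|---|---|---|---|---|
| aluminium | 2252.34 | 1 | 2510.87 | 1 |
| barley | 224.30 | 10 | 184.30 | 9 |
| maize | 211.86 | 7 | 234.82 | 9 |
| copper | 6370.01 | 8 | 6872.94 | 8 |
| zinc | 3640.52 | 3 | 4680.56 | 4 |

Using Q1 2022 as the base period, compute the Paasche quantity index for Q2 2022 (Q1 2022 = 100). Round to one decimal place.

106.6

Paasche quantity index uses current-period prices as weights.
ΣP(Q2 2022)·Q(Q2 2022) = 2510.87×1 + 184.30×9 + 234.82×9 + 6872.94×8 + 4680.56×4 = 2510.87 + 1658.7 + 2113.38 + 54983.52 + 18722.24 = 79988.71
ΣP(Q2 2022)·Q(Q1 2022) = 2510.87×1 + 184.30×10 + 234.82×7 + 6872.94×8 + 4680.56×3 = 2510.87 + 1843 + 1643.74 + 54983.52 + 14041.68 = 75022.81
Index = 79988.71 / 75022.81 × 100 = 106.6192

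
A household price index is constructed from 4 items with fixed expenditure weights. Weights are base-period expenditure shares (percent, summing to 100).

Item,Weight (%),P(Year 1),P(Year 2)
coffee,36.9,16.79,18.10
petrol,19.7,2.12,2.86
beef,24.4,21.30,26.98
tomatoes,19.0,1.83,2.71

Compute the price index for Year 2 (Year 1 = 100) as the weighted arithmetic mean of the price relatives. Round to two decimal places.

125.40

coffee: 36.9 × (18.10/16.79) = 36.9 × 1.078023 = 39.7790
petrol: 19.7 × (2.86/2.12) = 19.7 × 1.349057 = 26.5764
beef: 24.4 × (26.98/21.30) = 24.4 × 1.266667 = 30.9067
tomatoes: 19.0 × (2.71/1.83) = 19.0 × 1.480874 = 28.1366
Index = Σ wᵢ·(p₁ᵢ/p₀ᵢ) = 39.7790 + 26.5764 + 30.9067 + 28.1366 = 125.3987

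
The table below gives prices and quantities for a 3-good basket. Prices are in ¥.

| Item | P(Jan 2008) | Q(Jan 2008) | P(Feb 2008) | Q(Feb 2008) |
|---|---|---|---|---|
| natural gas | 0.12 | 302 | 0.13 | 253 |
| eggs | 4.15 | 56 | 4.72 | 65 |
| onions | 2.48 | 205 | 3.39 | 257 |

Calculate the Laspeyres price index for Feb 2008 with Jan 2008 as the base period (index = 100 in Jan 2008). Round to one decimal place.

Laspeyres price index uses base-period quantities as weights.
ΣP(Feb 2008)·Q(Jan 2008) = 0.13×302 + 4.72×56 + 3.39×205 = 39.26 + 264.32 + 694.95 = 998.53
ΣP(Jan 2008)·Q(Jan 2008) = 0.12×302 + 4.15×56 + 2.48×205 = 36.24 + 232.4 + 508.4 = 777.04
Index = 998.53 / 777.04 × 100 = 128.5043

128.5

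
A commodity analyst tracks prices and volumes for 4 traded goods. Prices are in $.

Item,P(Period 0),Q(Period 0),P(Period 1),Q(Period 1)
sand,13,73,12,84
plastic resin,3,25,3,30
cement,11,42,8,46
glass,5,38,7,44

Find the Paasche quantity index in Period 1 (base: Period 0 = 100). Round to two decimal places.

114.23

Paasche quantity index uses current-period prices as weights.
ΣP(Period 1)·Q(Period 1) = 12×84 + 3×30 + 8×46 + 7×44 = 1008 + 90 + 368 + 308 = 1774
ΣP(Period 1)·Q(Period 0) = 12×73 + 3×25 + 8×42 + 7×38 = 876 + 75 + 336 + 266 = 1553
Index = 1774 / 1553 × 100 = 114.2305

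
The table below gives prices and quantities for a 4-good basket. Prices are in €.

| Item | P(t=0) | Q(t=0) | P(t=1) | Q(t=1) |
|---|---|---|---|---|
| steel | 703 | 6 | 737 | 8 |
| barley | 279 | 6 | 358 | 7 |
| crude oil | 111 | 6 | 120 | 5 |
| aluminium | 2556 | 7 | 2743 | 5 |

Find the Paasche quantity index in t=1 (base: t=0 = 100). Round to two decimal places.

85.75

Paasche quantity index uses current-period prices as weights.
ΣP(t=1)·Q(t=1) = 737×8 + 358×7 + 120×5 + 2743×5 = 5896 + 2506 + 600 + 13715 = 22717
ΣP(t=1)·Q(t=0) = 737×6 + 358×6 + 120×6 + 2743×7 = 4422 + 2148 + 720 + 19201 = 26491
Index = 22717 / 26491 × 100 = 85.7537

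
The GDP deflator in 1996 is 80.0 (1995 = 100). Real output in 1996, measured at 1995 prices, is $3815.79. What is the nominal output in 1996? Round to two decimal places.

3052.63

Nominal = Real × (Index/100) = 3815.79 × (80.0/100)
        = 3815.79 × 0.800 = 3052.6320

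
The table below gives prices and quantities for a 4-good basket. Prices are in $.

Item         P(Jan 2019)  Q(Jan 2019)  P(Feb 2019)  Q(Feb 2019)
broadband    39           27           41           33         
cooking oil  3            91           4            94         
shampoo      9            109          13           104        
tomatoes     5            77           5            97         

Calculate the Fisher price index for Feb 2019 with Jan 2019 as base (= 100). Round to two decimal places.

120.42

Laspeyres component (base-period weights):
ΣP(Feb 2019)Q(Jan 2019) = 41×27 + 4×91 + 13×109 + 5×77 = 1107 + 364 + 1417 + 385 = 3273
ΣP(Jan 2019)Q(Jan 2019) = 39×27 + 3×91 + 9×109 + 5×77 = 1053 + 273 + 981 + 385 = 2692
L = 3273 / 2692 × 100 = 121.5825
Paasche component (current-period weights):
ΣP(Feb 2019)Q(Feb 2019) = 41×33 + 4×94 + 13×104 + 5×97 = 1353 + 376 + 1352 + 485 = 3566
ΣP(Jan 2019)Q(Feb 2019) = 39×33 + 3×94 + 9×104 + 5×97 = 1287 + 282 + 936 + 485 = 2990
P = 3566 / 2990 × 100 = 119.2642
Fisher = √(L × P) = √(121.5825 × 119.2642) = 120.4178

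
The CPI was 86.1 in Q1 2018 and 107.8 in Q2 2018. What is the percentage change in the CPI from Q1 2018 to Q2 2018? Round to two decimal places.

25.20%

Change = (107.8 − 86.1) / 86.1 × 100
       = 21.7 / 86.1 × 100 = 25.2033%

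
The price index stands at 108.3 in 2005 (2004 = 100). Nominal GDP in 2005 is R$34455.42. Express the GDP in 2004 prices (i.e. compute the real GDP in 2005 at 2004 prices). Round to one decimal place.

31814.8

Real = Nominal ÷ (Index/100) = 34455.42 ÷ (108.3/100)
     = 34455.42 ÷ 1.083 = 31814.7922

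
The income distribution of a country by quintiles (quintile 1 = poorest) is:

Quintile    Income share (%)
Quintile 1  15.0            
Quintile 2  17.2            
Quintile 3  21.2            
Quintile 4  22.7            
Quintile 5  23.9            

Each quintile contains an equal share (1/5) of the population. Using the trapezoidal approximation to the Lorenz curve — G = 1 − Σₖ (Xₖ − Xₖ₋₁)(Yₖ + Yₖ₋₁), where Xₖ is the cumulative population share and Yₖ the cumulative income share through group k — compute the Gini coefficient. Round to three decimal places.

Cumulative income shares Yₖ: 0.1500, 0.3220, 0.5340, 0.7610, 1.0000
Σ (Xₖ−Xₖ₋₁)(Yₖ+Yₖ₋₁) = (1/5)(0.1500+0.0000) + (1/5)(0.3220+0.1500) + (1/5)(0.5340+0.3220) + (1/5)(0.7610+0.5340) + (1/5)(1.0000+0.7610)
  = 0.0300 + 0.0944 + 0.1712 + 0.2590 + 0.3522 = 0.9068
G = 1 − 0.9068 = 0.0932

0.093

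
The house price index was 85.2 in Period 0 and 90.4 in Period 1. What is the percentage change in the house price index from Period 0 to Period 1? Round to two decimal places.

6.10%

Change = (90.4 − 85.2) / 85.2 × 100
       = 5.2 / 85.2 × 100 = 6.1033%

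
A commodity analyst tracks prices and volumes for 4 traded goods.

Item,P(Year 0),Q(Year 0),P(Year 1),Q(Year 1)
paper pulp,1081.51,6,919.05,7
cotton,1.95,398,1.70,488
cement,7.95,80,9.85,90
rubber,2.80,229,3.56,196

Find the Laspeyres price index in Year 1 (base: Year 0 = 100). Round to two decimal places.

91.24

Laspeyres price index uses base-period quantities as weights.
ΣP(Year 1)·Q(Year 0) = 919.05×6 + 1.70×398 + 9.85×80 + 3.56×229 = 5514.3 + 676.6 + 788 + 815.24 = 7794.14
ΣP(Year 0)·Q(Year 0) = 1081.51×6 + 1.95×398 + 7.95×80 + 2.80×229 = 6489.06 + 776.1 + 636 + 641.2 = 8542.36
Index = 7794.14 / 8542.36 × 100 = 91.2411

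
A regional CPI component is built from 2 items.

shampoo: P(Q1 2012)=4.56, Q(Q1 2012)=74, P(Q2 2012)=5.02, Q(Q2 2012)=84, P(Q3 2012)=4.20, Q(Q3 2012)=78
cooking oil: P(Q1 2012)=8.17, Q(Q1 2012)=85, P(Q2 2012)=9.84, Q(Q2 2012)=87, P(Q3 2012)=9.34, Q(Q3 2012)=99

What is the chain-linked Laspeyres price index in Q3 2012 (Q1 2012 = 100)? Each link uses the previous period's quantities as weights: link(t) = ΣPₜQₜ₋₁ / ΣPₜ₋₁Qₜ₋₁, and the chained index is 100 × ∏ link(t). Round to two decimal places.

106.76

Link Q1 2012→Q2 2012:
ΣP(Q2 2012)Q(Q1 2012) = 5.02×74 + 9.84×85 = 371.48 + 836.4 = 1207.88
ΣP(Q1 2012)Q(Q1 2012) = 4.56×74 + 8.17×85 = 337.44 + 694.45 = 1031.89
link = 1207.88/1031.89 = 1.170551
Link Q2 2012→Q3 2012:
ΣP(Q3 2012)Q(Q2 2012) = 4.20×84 + 9.34×87 = 352.8 + 812.58 = 1165.38
ΣP(Q2 2012)Q(Q2 2012) = 5.02×84 + 9.84×87 = 421.68 + 856.08 = 1277.76
link = 1165.38/1277.76 = 0.912049
Chained index = 100 × 1.170551 × 0.912049 = 106.7600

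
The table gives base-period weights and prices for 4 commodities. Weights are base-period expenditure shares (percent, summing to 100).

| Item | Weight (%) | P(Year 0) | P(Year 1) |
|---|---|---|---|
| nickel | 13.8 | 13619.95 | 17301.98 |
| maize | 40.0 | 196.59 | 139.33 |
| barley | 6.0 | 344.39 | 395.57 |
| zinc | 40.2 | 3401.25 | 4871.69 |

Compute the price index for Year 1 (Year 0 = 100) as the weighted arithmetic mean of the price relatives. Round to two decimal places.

110.35

nickel: 13.8 × (17301.98/13619.95) = 13.8 × 1.270341 = 17.5307
maize: 40.0 × (139.33/196.59) = 40.0 × 0.708734 = 28.3494
barley: 6.0 × (395.57/344.39) = 6.0 × 1.148611 = 6.8917
zinc: 40.2 × (4871.69/3401.25) = 40.2 × 1.432323 = 57.5794
Index = Σ wᵢ·(p₁ᵢ/p₀ᵢ) = 17.5307 + 28.3494 + 6.8917 + 57.5794 = 110.3511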